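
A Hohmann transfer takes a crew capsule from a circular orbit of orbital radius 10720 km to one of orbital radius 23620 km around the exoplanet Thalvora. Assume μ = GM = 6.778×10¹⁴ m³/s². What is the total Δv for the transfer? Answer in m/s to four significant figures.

Δv_total ≈ 2499 m/s

r₁ = 10720 km = 1.072×10⁷ m.
r₂ = 23620 km = 2.362×10⁷ m.
Transfer ellipse a_t = (r₁ + r₂)/2 = 1.717×10⁷ m.
At r₁: circular v_c1 = √(μ/r₁) = 7952 m/s; transfer-periapsis v_p = √[μ(2/r₁ − 1/a_t)] = 9326 m/s.
Δv₁ = v_p − v_c1 = 1375 m/s.
At r₂: circular v_c2 = √(μ/r₂) = 5357 m/s; transfer-apoapsis v_a = √[μ(2/r₂ − 1/a_t)] = 4233 m/s.
Δv₂ = v_c2 − v_a = 1124 m/s.
Total Δv = Δv₁ + Δv₂ = 2499 m/s.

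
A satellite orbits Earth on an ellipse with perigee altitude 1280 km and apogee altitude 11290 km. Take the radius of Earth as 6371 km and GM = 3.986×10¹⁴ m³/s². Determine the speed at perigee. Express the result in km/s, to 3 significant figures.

v ≈ 8.53 km/s

r_p = 6371 + 1280 = 7651.0 km = 7.6510×10⁶ m.
r_a = 6371 + 11290 = 17661 km = 1.7661×10⁷ m.
Semi-major axis a = (r_p + r_a)/2 = 12656 km = 1.266×10⁷ m.
Vis-viva: v² = μ(2/r − 1/a) = 3.986×10¹⁴ × (2.614×10⁻⁷ − 7.901×10⁻⁸) = 7.270×10⁷ m²/s².
v = 8526 m/s = 8.526 km/s.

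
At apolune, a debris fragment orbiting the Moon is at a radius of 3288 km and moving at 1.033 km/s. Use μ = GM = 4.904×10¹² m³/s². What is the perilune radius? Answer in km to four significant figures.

perilune radius ≈ 1831 km

r_a = 3.288×10⁶ m.
Specific energy ε = v²/2 − μ/r = -9.579×10⁵ J/kg, so a = −μ/(2ε) = 2.560×10⁶ m.
The apsides satisfy r_p + r_a = 2a, so the perilune radius is 2a − r_a = 1.831×10⁶ m = 1831.3 km.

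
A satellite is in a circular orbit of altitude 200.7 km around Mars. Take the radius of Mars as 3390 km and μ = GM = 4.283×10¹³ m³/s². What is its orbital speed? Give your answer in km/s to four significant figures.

v ≈ 3.454 km/s

r = 3390 + 200.7 = 3590.7 km = 3.5907×10⁶ m.
For a circular orbit v = √(μ/r) = √(4.283×10¹³ / 3.591×10⁶) = √(1.193×10⁷) = 3454 m/s.
That is 3.454 km/s.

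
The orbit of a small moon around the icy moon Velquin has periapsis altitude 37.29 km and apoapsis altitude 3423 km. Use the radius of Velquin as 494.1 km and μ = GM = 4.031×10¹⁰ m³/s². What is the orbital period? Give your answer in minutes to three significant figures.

T ≈ 1730 minutes

r_p = 494.1 + 37.29 = 531.39 km = 5.3139×10⁵ m.
r_a = 494.1 + 3423 = 3917.1 km = 3.9171×10⁶ m.
Semi-major axis a = (r_p + r_a)/2 = (531.39 + 3917.1)/2 = 2224.2 km = 2.224×10⁶ m.
By Kepler's third law T = 2π√(a³/μ) = 2π × 1.652×10⁴ = 1.038×10⁵ s.
= 1730 minutes.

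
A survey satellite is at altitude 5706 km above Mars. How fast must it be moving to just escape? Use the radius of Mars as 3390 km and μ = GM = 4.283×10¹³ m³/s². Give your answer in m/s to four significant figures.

r = 3390 + 5706 = 9096.0 km = 9.0960×10⁶ m.
Escape speed v_esc = √(2μ/r) = √(2 × 4.283×10¹³ / 9.096×10⁶) = √(9.417×10⁶) = 3069 m/s.

v_esc ≈ 3069 m/s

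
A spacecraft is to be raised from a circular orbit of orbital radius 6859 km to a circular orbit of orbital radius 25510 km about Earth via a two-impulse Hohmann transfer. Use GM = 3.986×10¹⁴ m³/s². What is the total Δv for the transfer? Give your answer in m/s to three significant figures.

Δv_total ≈ 3330 m/s

r₁ = 6859 km = 6.859×10⁶ m.
r₂ = 25510 km = 2.551×10⁷ m.
Transfer ellipse a_t = (r₁ + r₂)/2 = 1.618×10⁷ m.
At r₁: circular v_c1 = √(μ/r₁) = 7623 m/s; transfer-perigee v_p = √[μ(2/r₁ − 1/a_t)] = 9571 m/s.
Δv₁ = v_p − v_c1 = 1947 m/s.
At r₂: circular v_c2 = √(μ/r₂) = 3953 m/s; transfer-apogee v_a = √[μ(2/r₂ − 1/a_t)] = 2573 m/s.
Δv₂ = v_c2 − v_a = 1380 m/s.
Total Δv = Δv₁ + Δv₂ = 3327 m/s.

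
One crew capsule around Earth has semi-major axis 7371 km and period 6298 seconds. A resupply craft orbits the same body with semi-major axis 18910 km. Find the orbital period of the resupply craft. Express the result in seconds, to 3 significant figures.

T₂ ≈ 25900 seconds

Kepler's third law: T² ∝ a³, so T₂ = T₁ (a₂/a₁)^(3/2).
a₂/a₁ = 2.565, (a₂/a₁)^(3/2) = 4.109.
T₂ = 6298 × 4.109 = 25880 seconds.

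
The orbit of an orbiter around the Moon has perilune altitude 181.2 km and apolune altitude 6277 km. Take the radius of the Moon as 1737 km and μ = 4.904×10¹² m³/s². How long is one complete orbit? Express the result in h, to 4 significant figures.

r_p = 1737 + 181.2 = 1918.2 km = 1.9182×10⁶ m.
r_a = 1737 + 6277 = 8014.0 km = 8.0140×10⁶ m.
Semi-major axis a = (r_p + r_a)/2 = (1918.2 + 8014.0)/2 = 4966.1 km = 4.966×10⁶ m.
By Kepler's third law T = 2π√(a³/μ) = 2π × 4.997×10³ = 3.140×10⁴ s.
= 8.722 h.

T ≈ 8.722 h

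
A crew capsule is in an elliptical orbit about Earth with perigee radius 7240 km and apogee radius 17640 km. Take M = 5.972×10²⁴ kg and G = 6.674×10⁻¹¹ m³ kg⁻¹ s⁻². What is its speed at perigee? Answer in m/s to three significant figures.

v ≈ 8840 m/s

μ = GM = 6.674×10⁻¹¹ × 5.972×10²⁴ = 3.986×10¹⁴ m³/s².
Semi-major axis a = (r_p + r_a)/2 = 12440 km = 1.244×10⁷ m.
Vis-viva: v² = μ(2/r − 1/a) = 3.986×10¹⁴ × (2.762×10⁻⁷ − 8.039×10⁻⁸) = 7.806×10⁷ m²/s².
v = 8835 m/s.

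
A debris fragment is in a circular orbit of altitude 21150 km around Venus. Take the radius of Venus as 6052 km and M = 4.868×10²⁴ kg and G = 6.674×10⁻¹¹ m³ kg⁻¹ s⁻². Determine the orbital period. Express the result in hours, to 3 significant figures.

T ≈ 13.7 hours

μ = GM = 6.674×10⁻¹¹ × 4.868×10²⁴ = 3.249×10¹⁴ m³/s².
r = 6052 + 21150 = 27202 km = 2.7202×10⁷ m.
Kepler's third law: T = 2π√(r³/μ) = 2π√((2.720×10⁷)³ / 3.249×10¹⁴).
r³/μ = 6.195×10⁷ s², so T = 2π × 7.871×10³ = 4.946×10⁴ s.
Converting: 4.946×10⁴ s ÷ 3600 = 13.74 hours.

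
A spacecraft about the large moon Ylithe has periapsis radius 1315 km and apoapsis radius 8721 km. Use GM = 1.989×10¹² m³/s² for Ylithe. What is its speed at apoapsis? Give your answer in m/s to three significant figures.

Semi-major axis a = (r_p + r_a)/2 = 5018.0 km = 5.018×10⁶ m.
Vis-viva: v² = μ(2/r − 1/a) = 1.989×10¹² × (2.293×10⁻⁷ − 1.993×10⁻⁷) = 5.977×10⁴ m²/s².
v = 244.5 m/s.

v ≈ 244 m/s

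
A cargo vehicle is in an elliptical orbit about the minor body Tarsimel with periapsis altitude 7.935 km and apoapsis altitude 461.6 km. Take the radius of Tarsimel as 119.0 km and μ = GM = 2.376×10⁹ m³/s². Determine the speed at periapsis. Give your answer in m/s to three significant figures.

v ≈ 175 m/s

r_p = 119.0 + 7.935 = 126.94 km = 1.2694×10⁵ m.
r_a = 119.0 + 461.6 = 580.60 km = 5.8060×10⁵ m.
Semi-major axis a = (r_p + r_a)/2 = 353.77 km = 3.538×10⁵ m.
Vis-viva: v² = μ(2/r − 1/a) = 2.376×10⁹ × (1.576×10⁻⁵ − 2.827×10⁻⁶) = 3.072×10⁴ m²/s².
v = 175.3 m/s.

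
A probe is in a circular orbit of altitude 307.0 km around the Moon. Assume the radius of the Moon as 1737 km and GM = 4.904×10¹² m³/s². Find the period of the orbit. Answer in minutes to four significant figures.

T ≈ 138.2 minutes

r = 1737 + 307.0 = 2044.0 km = 2.0440×10⁶ m.
Kepler's third law: T = 2π√(r³/μ) = 2π√((2.044×10⁶)³ / 4.904×10¹²).
r³/μ = 1.741×10⁶ s², so T = 2π × 1.320×10³ = 8.291×10³ s.
Converting: 8.291×10³ s ÷ 60.00 = 138.2 minutes.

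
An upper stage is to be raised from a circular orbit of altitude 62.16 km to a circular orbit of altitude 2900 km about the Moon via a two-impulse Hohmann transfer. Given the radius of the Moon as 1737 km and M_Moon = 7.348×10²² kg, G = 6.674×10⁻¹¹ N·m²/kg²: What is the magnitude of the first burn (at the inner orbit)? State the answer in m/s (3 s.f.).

μ = GM = 6.674×10⁻¹¹ × 7.348×10²² = 4.904×10¹² m³/s².
r₁ = 1737 + 62.16 = 1799.2 km = 1.7992×10⁶ m.
r₂ = 1737 + 2900 = 4637.0 km = 4.6370×10⁶ m.
Transfer ellipse a_t = (r₁ + r₂)/2 = 3.218×10⁶ m.
At r₁: circular v_c1 = √(μ/r₁) = 1651 m/s; transfer-perilune v_p = √[μ(2/r₁ − 1/a_t)] = 1982 m/s.
Δv₁ = v_p − v_c1 = 330.8 m/s.

Δv ≈ 331 m/s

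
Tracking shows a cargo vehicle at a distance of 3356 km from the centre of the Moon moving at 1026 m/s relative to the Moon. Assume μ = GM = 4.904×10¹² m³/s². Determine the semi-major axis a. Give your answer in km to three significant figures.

r = 3.356×10⁶ m.
Vis-viva rearranged: 1/a = 2/r − v²/μ = 5.959×10⁻⁷ − 2.147×10⁻⁷ = 3.813×10⁻⁷ m⁻¹.
a = 2.623×10⁶ m = 2622.7 km.

a ≈ 2620 km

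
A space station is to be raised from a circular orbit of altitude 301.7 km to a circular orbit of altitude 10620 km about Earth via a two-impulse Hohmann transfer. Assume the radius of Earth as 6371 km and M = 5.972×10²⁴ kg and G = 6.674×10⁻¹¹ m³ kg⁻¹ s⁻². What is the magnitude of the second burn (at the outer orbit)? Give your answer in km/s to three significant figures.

Δv ≈ 1.21 km/s

μ = GM = 6.674×10⁻¹¹ × 5.972×10²⁴ = 3.986×10¹⁴ m³/s².
r₁ = 6371 + 301.7 = 6672.7 km = 6.6727×10⁶ m.
r₂ = 6371 + 10620 = 16991 km = 1.6991×10⁷ m.
Transfer ellipse a_t = (r₁ + r₂)/2 = 1.183×10⁷ m.
At r₁: circular v_c1 = √(μ/r₁) = 7729 m/s; transfer-perigee v_p = √[μ(2/r₁ − 1/a_t)] = 9262 m/s.
At r₂: circular v_c2 = √(μ/r₂) = 4843 m/s; transfer-apogee v_a = √[μ(2/r₂ − 1/a_t)] = 3637 m/s.
Δv₂ = v_c2 − v_a = 1206 m/s.
= 1.206 km/s.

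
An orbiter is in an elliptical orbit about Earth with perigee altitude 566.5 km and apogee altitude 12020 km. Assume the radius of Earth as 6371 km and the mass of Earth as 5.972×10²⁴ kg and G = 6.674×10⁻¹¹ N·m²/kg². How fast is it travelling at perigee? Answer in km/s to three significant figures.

μ = GM = 6.674×10⁻¹¹ × 5.972×10²⁴ = 3.986×10¹⁴ m³/s².
r_p = 6371 + 566.5 = 6937.5 km = 6.9375×10⁶ m.
r_a = 6371 + 12020 = 18391 km = 1.8391×10⁷ m.
Semi-major axis a = (r_p + r_a)/2 = 12664 km = 1.266×10⁷ m.
Vis-viva: v² = μ(2/r − 1/a) = 3.986×10¹⁴ × (2.883×10⁻⁷ − 7.896×10⁻⁸) = 8.343×10⁷ m²/s².
v = 9134 m/s = 9.134 km/s.

v ≈ 9.13 km/s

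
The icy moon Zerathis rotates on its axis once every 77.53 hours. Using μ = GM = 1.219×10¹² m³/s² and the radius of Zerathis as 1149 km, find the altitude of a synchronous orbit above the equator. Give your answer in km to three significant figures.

T = 77.53 hours = 2.791×10⁵ s.
A synchronous orbit has period T, so by Kepler's third law a = (μT²/4π²)^(1/3).
μT²/4π² = 1.219×10¹² × (2.791×10⁵)² / 39.48 = 2.405×10²¹ m³.
a = 1.340×10⁷ m = 13399 km.
Altitude h = a − R = 13399 − 1149 = 12250 km.

h_sync ≈ 12200 km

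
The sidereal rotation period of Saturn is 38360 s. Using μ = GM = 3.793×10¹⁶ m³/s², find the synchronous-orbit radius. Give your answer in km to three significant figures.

r_sync ≈ 1.12×10⁵ km

A synchronous orbit has period T, so by Kepler's third law a = (μT²/4π²)^(1/3).
μT²/4π² = 3.793×10¹⁶ × (3.836×10⁴)² / 39.48 = 1.414×10²⁴ m³.
a = 1.122×10⁸ m = 1.1223×10⁵ km.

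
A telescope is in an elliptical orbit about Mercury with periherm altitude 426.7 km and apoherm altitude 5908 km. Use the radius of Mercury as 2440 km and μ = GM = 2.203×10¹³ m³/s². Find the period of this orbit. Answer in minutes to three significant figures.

T ≈ 296 minutes

r_p = 2440 + 426.7 = 2866.7 km = 2.8667×10⁶ m.
r_a = 2440 + 5908 = 8348.0 km = 8.3480×10⁶ m.
Semi-major axis a = (r_p + r_a)/2 = (2866.7 + 8348.0)/2 = 5607.4 km = 5.607×10⁶ m.
By Kepler's third law T = 2π√(a³/μ) = 2π × 2.829×10³ = 1.777×10⁴ s.
= 296.2 minutes.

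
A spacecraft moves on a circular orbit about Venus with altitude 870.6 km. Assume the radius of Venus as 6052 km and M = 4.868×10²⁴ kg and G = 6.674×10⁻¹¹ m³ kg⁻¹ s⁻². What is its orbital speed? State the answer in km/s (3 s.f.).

μ = GM = 6.674×10⁻¹¹ × 4.868×10²⁴ = 3.249×10¹⁴ m³/s².
r = 6052 + 870.6 = 6922.6 km = 6.9226×10⁶ m.
For a circular orbit v = √(μ/r) = √(3.249×10¹⁴ / 6.923×10⁶) = √(4.693×10⁷) = 6851 m/s.
That is 6.851 km/s.

v ≈ 6.85 km/s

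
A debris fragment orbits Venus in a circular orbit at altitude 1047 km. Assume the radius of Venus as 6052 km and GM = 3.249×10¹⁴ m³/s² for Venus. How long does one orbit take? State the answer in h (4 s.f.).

r = 6052 + 1047 = 7099.0 km = 7.0990×10⁶ m.
Kepler's third law: T = 2π√(r³/μ) = 2π√((7.099×10⁶)³ / 3.249×10¹⁴).
r³/μ = 1.101×10⁶ s², so T = 2π × 1.049×10³ = 6.593×10³ s.
Converting: 6.593×10³ s ÷ 3600 = 1.831 h.

T ≈ 1.831 h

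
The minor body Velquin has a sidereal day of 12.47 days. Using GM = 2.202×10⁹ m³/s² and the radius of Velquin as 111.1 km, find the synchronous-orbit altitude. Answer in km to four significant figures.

h_sync ≈ 3904 km

T = 12.47 days = 1.077×10⁶ s.
A synchronous orbit has period T, so by Kepler's third law a = (μT²/4π²)^(1/3).
μT²/4π² = 2.202×10⁹ × (1.077×10⁶)² / 39.48 = 6.475×10¹⁹ m³.
a = 4.015×10⁶ m = 4015.5 km.
Altitude h = a − R = 4015.5 − 111.1 = 3904.4 km.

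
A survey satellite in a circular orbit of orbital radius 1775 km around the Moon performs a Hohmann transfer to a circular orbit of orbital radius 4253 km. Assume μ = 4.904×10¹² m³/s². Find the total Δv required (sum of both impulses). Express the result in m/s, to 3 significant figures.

Δv_total ≈ 562 m/s

r₁ = 1775 km = 1.775×10⁶ m.
r₂ = 4253 km = 4.253×10⁶ m.
Transfer ellipse a_t = (r₁ + r₂)/2 = 3.014×10⁶ m.
At r₁: circular v_c1 = √(μ/r₁) = 1662 m/s; transfer-perilune v_p = √[μ(2/r₁ − 1/a_t)] = 1974 m/s.
Δv₁ = v_p − v_c1 = 312.3 m/s.
At r₂: circular v_c2 = √(μ/r₂) = 1074 m/s; transfer-apolune v_a = √[μ(2/r₂ − 1/a_t)] = 824.1 m/s.
Δv₂ = v_c2 − v_a = 249.8 m/s.
Total Δv = Δv₁ + Δv₂ = 562.1 m/s.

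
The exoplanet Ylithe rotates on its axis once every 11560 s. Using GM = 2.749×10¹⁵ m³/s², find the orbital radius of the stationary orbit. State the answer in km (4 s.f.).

r_sync ≈ 21030 km

A synchronous orbit has period T, so by Kepler's third law a = (μT²/4π²)^(1/3).
μT²/4π² = 2.749×10¹⁵ × (1.156×10⁴)² / 39.48 = 9.305×10²¹ m³.
a = 2.103×10⁷ m = 21033 km.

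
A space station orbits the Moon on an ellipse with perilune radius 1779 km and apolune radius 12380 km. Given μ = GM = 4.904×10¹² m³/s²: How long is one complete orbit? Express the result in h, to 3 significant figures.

Semi-major axis a = (r_p + r_a)/2 = (1779.0 + 12380)/2 = 7079.5 km = 7.080×10⁶ m.
By Kepler's third law T = 2π√(a³/μ) = 2π × 8.506×10³ = 5.345×10⁴ s.
= 14.85 h.

T ≈ 14.8 h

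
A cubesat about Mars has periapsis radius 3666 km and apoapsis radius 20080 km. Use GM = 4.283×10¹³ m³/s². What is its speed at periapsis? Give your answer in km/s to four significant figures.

v ≈ 4.445 km/s

Semi-major axis a = (r_p + r_a)/2 = 11873 km = 1.187×10⁷ m.
Vis-viva: v² = μ(2/r − 1/a) = 4.283×10¹³ × (5.456×10⁻⁷ − 8.422×10⁻⁸) = 1.976×10⁷ m²/s².
v = 4445 m/s = 4.445 km/s.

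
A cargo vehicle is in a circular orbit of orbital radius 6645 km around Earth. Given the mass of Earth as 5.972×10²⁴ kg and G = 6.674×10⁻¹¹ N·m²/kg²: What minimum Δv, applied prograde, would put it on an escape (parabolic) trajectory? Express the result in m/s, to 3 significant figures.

μ = GM = 6.674×10⁻¹¹ × 5.972×10²⁴ = 3.986×10¹⁴ m³/s².
r = 6645 km = 6.645×10⁶ m.
Circular speed v_c = √(μ/r) = 7745 m/s.
Escape speed v_esc = √(2μ/r) = √2 × v_c = 10950 m/s.
Δv = v_esc − v_c = 3208 m/s.

Δv ≈ 3210 m/s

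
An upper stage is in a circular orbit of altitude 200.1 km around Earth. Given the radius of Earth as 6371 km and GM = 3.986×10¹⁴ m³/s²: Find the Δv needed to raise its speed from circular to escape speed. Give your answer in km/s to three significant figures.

r = 6371 + 200.1 = 6571.1 km = 6.5711×10⁶ m.
Circular speed v_c = √(μ/r) = 7788 m/s.
Escape speed v_esc = √(2μ/r) = √2 × v_c = 11010 m/s.
Δv = v_esc − v_c = 3226 m/s = 3.226 km/s.

Δv ≈ 3.23 km/s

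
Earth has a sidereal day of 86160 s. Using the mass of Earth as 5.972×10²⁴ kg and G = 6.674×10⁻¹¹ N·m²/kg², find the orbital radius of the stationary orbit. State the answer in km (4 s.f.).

μ = GM = 6.674×10⁻¹¹ × 5.972×10²⁴ = 3.986×10¹⁴ m³/s².
A synchronous orbit has period T, so by Kepler's third law a = (μT²/4π²)^(1/3).
μT²/4π² = 3.986×10¹⁴ × (8.616×10⁴)² / 39.48 = 7.495×10²² m³.
a = 4.216×10⁷ m = 42162 km.

r_sync ≈ 42160 km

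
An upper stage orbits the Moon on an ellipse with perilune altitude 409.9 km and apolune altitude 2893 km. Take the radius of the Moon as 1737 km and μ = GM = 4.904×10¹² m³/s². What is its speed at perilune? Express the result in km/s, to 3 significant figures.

v ≈ 1.77 km/s

r_p = 1737 + 409.9 = 2146.9 km = 2.1469×10⁶ m.
r_a = 1737 + 2893 = 4630.0 km = 4.6300×10⁶ m.
Semi-major axis a = (r_p + r_a)/2 = 3388.4 km = 3.388×10⁶ m.
Vis-viva: v² = μ(2/r − 1/a) = 4.904×10¹² × (9.316×10⁻⁷ − 2.951×10⁻⁷) = 3.121×10⁶ m²/s².
v = 1767 m/s = 1.767 km/s.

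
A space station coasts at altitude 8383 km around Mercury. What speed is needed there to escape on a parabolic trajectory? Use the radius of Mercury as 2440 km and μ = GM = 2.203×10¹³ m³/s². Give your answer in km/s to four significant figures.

v_esc ≈ 2.018 km/s

r = 2440 + 8383 = 10823 km = 1.0823×10⁷ m.
Escape speed v_esc = √(2μ/r) = √(2 × 2.203×10¹³ / 1.082×10⁷) = √(4.071×10⁶) = 2018 m/s.
= 2.018 km/s.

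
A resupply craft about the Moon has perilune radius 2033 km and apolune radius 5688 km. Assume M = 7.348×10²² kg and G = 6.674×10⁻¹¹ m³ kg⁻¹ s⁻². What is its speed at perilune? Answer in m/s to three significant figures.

μ = GM = 6.674×10⁻¹¹ × 7.348×10²² = 4.904×10¹² m³/s².
Semi-major axis a = (r_p + r_a)/2 = 3860.5 km = 3.860×10⁶ m.
Vis-viva: v² = μ(2/r − 1/a) = 4.904×10¹² × (9.838×10⁻⁷ − 2.590×10⁻⁷) = 3.554×10⁶ m²/s².
v = 1885 m/s.

v ≈ 1890 m/s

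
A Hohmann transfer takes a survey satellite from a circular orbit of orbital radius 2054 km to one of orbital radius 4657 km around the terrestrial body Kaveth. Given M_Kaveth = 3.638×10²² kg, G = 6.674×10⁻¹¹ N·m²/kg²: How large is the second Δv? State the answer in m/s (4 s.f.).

Δv ≈ 157.1 m/s

μ = GM = 6.674×10⁻¹¹ × 3.638×10²² = 2.428×10¹² m³/s².
r₁ = 2054 km = 2.054×10⁶ m.
r₂ = 4657 km = 4.657×10⁶ m.
Transfer ellipse a_t = (r₁ + r₂)/2 = 3.356×10⁶ m.
At r₁: circular v_c1 = √(μ/r₁) = 1087 m/s; transfer-periapsis v_p = √[μ(2/r₁ − 1/a_t)] = 1281 m/s.
At r₂: circular v_c2 = √(μ/r₂) = 722.1 m/s; transfer-apoapsis v_a = √[μ(2/r₂ − 1/a_t)] = 564.9 m/s.
Δv₂ = v_c2 − v_a = 157.1 m/s.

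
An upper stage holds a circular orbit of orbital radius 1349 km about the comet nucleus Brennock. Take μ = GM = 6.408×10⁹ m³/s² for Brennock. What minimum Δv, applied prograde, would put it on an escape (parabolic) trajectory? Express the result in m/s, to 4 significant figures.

Δv ≈ 28.55 m/s

r = 1349 km = 1.349×10⁶ m.
Circular speed v_c = √(μ/r) = 68.92 m/s.
Escape speed v_esc = √(2μ/r) = √2 × v_c = 97.47 m/s.
Δv = v_esc − v_c = 28.55 m/s.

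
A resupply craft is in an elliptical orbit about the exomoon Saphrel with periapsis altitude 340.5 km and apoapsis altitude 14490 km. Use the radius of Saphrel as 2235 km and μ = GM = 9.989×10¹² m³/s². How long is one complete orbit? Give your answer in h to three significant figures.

r_p = 2235 + 340.5 = 2575.5 km = 2.5755×10⁶ m.
r_a = 2235 + 14490 = 16725 km = 1.6725×10⁷ m.
Semi-major axis a = (r_p + r_a)/2 = (2575.5 + 16725)/2 = 9650.2 km = 9.650×10⁶ m.
By Kepler's third law T = 2π√(a³/μ) = 2π × 9.485×10³ = 5.960×10⁴ s.
= 16.55 h.

T ≈ 16.6 h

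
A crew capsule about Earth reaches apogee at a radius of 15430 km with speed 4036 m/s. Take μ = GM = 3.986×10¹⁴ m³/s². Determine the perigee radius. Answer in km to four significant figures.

perigee radius ≈ 7105 km

r_a = 1.543×10⁷ m.
Specific energy ε = v²/2 − μ/r = -1.769×10⁷ J/kg, so a = −μ/(2ε) = 1.127×10⁷ m.
The apsides satisfy r_p + r_a = 2a, so the perigee radius is 2a − r_a = 7.105×10⁶ m = 7104.9 km.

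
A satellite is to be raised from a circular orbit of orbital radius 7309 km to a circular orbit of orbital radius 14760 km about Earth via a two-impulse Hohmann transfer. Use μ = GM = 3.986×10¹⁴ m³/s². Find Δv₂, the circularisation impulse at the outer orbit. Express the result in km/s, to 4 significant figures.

Δv ≈ 0.9673 km/s

r₁ = 7309 km = 7.309×10⁶ m.
r₂ = 14760 km = 1.476×10⁷ m.
Transfer ellipse a_t = (r₁ + r₂)/2 = 1.103×10⁷ m.
At r₁: circular v_c1 = √(μ/r₁) = 7385 m/s; transfer-perigee v_p = √[μ(2/r₁ − 1/a_t)] = 8541 m/s.
At r₂: circular v_c2 = √(μ/r₂) = 5197 m/s; transfer-apogee v_a = √[μ(2/r₂ − 1/a_t)] = 4229 m/s.
Δv₂ = v_c2 − v_a = 967.3 m/s.
= 0.9673 km/s.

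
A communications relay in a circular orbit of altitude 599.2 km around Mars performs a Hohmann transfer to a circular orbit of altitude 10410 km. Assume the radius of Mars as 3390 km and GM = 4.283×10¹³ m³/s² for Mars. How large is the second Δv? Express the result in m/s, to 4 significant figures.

r₁ = 3390 + 599.2 = 3989.2 km = 3.9892×10⁶ m.
r₂ = 3390 + 10410 = 13800 km = 1.3800×10⁷ m.
Transfer ellipse a_t = (r₁ + r₂)/2 = 8.895×10⁶ m.
At r₁: circular v_c1 = √(μ/r₁) = 3277 m/s; transfer-periapsis v_p = √[μ(2/r₁ − 1/a_t)] = 4081 m/s.
At r₂: circular v_c2 = √(μ/r₂) = 1762 m/s; transfer-apoapsis v_a = √[μ(2/r₂ − 1/a_t)] = 1180 m/s.
Δv₂ = v_c2 − v_a = 581.9 m/s.

Δv ≈ 581.9 m/s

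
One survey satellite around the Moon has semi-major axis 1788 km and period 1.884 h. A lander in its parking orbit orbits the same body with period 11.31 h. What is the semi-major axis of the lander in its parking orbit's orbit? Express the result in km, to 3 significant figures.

Kepler's third law: a³ ∝ T², so a₂ = a₁ (T₂/T₁)^(2/3).
T₂/T₁ = 6.003, (T₂/T₁)^(2/3) = 3.303.
a₂ = 1788 × 3.303 = 5906 km.

a₂ ≈ 5910 km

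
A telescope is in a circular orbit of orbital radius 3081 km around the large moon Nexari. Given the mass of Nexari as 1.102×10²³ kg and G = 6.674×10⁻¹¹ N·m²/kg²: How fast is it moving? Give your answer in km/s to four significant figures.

μ = GM = 6.674×10⁻¹¹ × 1.102×10²³ = 7.355×10¹² m³/s².
r = 3081 km = 3.081×10⁶ m.
For a circular orbit v = √(μ/r) = √(7.355×10¹² / 3.081×10⁶) = √(2.387×10⁶) = 1545 m/s.
That is 1.545 km/s.

v ≈ 1.545 km/s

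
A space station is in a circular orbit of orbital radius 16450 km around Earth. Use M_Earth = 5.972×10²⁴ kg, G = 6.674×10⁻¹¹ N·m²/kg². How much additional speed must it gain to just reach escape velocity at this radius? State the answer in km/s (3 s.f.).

Δv ≈ 2.04 km/s

μ = GM = 6.674×10⁻¹¹ × 5.972×10²⁴ = 3.986×10¹⁴ m³/s².
r = 16450 km = 1.645×10⁷ m.
Circular speed v_c = √(μ/r) = 4922 m/s.
Escape speed v_esc = √(2μ/r) = √2 × v_c = 6961 m/s.
Δv = v_esc − v_c = 2039 m/s = 2.039 km/s.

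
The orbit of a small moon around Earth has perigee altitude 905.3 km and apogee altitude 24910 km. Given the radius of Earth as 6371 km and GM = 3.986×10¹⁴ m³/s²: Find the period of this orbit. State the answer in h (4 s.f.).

T ≈ 7.400 h

r_p = 6371 + 905.3 = 7276.3 km = 7.2763×10⁶ m.
r_a = 6371 + 24910 = 31281 km = 3.1281×10⁷ m.
Semi-major axis a = (r_p + r_a)/2 = (7276.3 + 31281)/2 = 19279 km = 1.928×10⁷ m.
By Kepler's third law T = 2π√(a³/μ) = 2π × 4.240×10³ = 2.664×10⁴ s.
= 7.400 h.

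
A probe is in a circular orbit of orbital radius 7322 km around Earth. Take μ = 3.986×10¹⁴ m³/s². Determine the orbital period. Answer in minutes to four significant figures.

r = 7322 km = 7.322×10⁶ m.
Kepler's third law: T = 2π√(r³/μ) = 2π√((7.322×10⁶)³ / 3.986×10¹⁴).
r³/μ = 9.848×10⁵ s², so T = 2π × 9.924×10² = 6.235×10³ s.
Converting: 6.235×10³ s ÷ 60.00 = 103.9 minutes.

T ≈ 103.9 minutes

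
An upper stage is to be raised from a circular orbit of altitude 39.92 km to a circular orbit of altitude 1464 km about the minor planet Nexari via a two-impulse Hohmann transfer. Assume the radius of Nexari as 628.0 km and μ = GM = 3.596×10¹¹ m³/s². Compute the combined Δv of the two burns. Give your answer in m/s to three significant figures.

r₁ = 628.0 + 39.92 = 667.92 km = 6.6792×10⁵ m.
r₂ = 628.0 + 1464 = 2092.0 km = 2.0920×10⁶ m.
Transfer ellipse a_t = (r₁ + r₂)/2 = 1.380×10⁶ m.
At r₁: circular v_c1 = √(μ/r₁) = 733.7 m/s; transfer-periapsis v_p = √[μ(2/r₁ − 1/a_t)] = 903.4 m/s.
Δv₁ = v_p − v_c1 = 169.7 m/s.
At r₂: circular v_c2 = √(μ/r₂) = 414.6 m/s; transfer-apoapsis v_a = √[μ(2/r₂ − 1/a_t)] = 288.4 m/s.
Δv₂ = v_c2 − v_a = 126.2 m/s.
Total Δv = Δv₁ + Δv₂ = 295.8 m/s.

Δv_total ≈ 296 m/s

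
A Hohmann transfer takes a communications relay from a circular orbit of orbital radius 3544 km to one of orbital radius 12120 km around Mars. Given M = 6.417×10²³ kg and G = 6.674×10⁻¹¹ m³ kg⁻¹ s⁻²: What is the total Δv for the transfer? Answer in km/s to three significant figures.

Δv_total ≈ 1.46 km/s

μ = GM = 6.674×10⁻¹¹ × 6.417×10²³ = 4.283×10¹³ m³/s².
r₁ = 3544 km = 3.544×10⁶ m.
r₂ = 12120 km = 1.212×10⁷ m.
Transfer ellipse a_t = (r₁ + r₂)/2 = 7.832×10⁶ m.
At r₁: circular v_c1 = √(μ/r₁) = 3476 m/s; transfer-periapsis v_p = √[μ(2/r₁ − 1/a_t)] = 4324 m/s.
Δv₁ = v_p − v_c1 = 848.2 m/s.
At r₂: circular v_c2 = √(μ/r₂) = 1880 m/s; transfer-apoapsis v_a = √[μ(2/r₂ − 1/a_t)] = 1264 m/s.
Δv₂ = v_c2 − v_a = 615.3 m/s.
Total Δv = Δv₁ + Δv₂ = 1463 m/s = 1.463 km/s.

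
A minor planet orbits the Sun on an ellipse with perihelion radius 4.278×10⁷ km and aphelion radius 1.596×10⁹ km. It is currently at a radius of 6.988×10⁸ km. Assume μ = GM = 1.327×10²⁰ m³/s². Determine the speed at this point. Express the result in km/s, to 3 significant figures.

Semi-major axis a = (r_p + r_a)/2 = 8.1939×10⁸ km = 8.194×10¹¹ m.
Vis-viva: v² = μ(2/r − 1/a) = 1.327×10²⁰ × (2.862×10⁻¹² − 1.220×10⁻¹²) = 2.178×10⁸ m²/s².
v = 14760 m/s = 14.76 km/s.

v ≈ 14.8 km/s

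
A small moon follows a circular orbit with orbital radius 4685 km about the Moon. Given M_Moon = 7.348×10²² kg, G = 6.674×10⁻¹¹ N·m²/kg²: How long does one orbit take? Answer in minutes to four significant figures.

μ = GM = 6.674×10⁻¹¹ × 7.348×10²² = 4.904×10¹² m³/s².
r = 4685 km = 4.685×10⁶ m.
Kepler's third law: T = 2π√(r³/μ) = 2π√((4.685×10⁶)³ / 4.904×10¹²).
r³/μ = 2.097×10⁷ s², so T = 2π × 4.579×10³ = 2.877×10⁴ s.
Converting: 2.877×10⁴ s ÷ 60.00 = 479.5 minutes.

T ≈ 479.5 minutes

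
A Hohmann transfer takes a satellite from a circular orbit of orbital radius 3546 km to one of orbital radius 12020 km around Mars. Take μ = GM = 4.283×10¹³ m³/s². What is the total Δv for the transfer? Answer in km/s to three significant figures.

r₁ = 3546 km = 3.546×10⁶ m.
r₂ = 12020 km = 1.202×10⁷ m.
Transfer ellipse a_t = (r₁ + r₂)/2 = 7.783×10⁶ m.
At r₁: circular v_c1 = √(μ/r₁) = 3475 m/s; transfer-periapsis v_p = √[μ(2/r₁ − 1/a_t)] = 4319 m/s.
Δv₁ = v_p − v_c1 = 843.6 m/s.
At r₂: circular v_c2 = √(μ/r₂) = 1888 m/s; transfer-apoapsis v_a = √[μ(2/r₂ − 1/a_t)] = 1274 m/s.
Δv₂ = v_c2 − v_a = 613.5 m/s.
Total Δv = Δv₁ + Δv₂ = 1457 m/s = 1.457 km/s.

Δv_total ≈ 1.46 km/s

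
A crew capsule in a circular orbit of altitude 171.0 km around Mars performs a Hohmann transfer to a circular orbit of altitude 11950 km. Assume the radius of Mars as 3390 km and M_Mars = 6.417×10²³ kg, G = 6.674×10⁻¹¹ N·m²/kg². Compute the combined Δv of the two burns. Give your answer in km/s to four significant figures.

Δv_total ≈ 1.596 km/s

μ = GM = 6.674×10⁻¹¹ × 6.417×10²³ = 4.283×10¹³ m³/s².
r₁ = 3390 + 171.0 = 3561.0 km = 3.5610×10⁶ m.
r₂ = 3390 + 11950 = 15340 km = 1.5340×10⁷ m.
Transfer ellipse a_t = (r₁ + r₂)/2 = 9.450×10⁶ m.
At r₁: circular v_c1 = √(μ/r₁) = 3468 m/s; transfer-periapsis v_p = √[μ(2/r₁ − 1/a_t)] = 4418 m/s.
Δv₁ = v_p − v_c1 = 950.4 m/s.
At r₂: circular v_c2 = √(μ/r₂) = 1671 m/s; transfer-apoapsis v_a = √[μ(2/r₂ − 1/a_t)] = 1026 m/s.
Δv₂ = v_c2 − v_a = 645.2 m/s.
Total Δv = Δv₁ + Δv₂ = 1596 m/s = 1.596 km/s.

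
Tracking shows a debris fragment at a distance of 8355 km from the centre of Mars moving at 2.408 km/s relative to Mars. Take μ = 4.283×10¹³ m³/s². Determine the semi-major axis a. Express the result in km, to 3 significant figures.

a ≈ 9620 km

r = 8.355×10⁶ m.
Specific orbital energy ε = v²/2 − μ/r = (2408)²/2 − 4.283×10¹³/8.355×10⁶ = -2.227×10⁶ J/kg.
Since ε = −μ/(2a), a = −μ/(2ε) = 9.616×10⁶ m = 9615.9 km.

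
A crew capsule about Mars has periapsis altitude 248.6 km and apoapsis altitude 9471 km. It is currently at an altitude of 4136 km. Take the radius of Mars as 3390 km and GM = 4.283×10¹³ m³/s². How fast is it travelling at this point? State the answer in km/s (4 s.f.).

v ≈ 2.488 km/s

r_p = 3390 + 248.6 = 3638.6 km = 3.6386×10⁶ m.
r_a = 3390 + 9471 = 12861 km = 1.2861×10⁷ m.
r = 3390 + 4136 = 7526.0 km = 7.526×10⁶ m.
Semi-major axis a = (r_p + r_a)/2 = 8249.8 km = 8.250×10⁶ m.
Vis-viva: v² = μ(2/r − 1/a) = 4.283×10¹³ × (2.657×10⁻⁷ − 1.212×10⁻⁷) = 6.190×10⁶ m²/s².
v = 2488 m/s = 2.488 km/s.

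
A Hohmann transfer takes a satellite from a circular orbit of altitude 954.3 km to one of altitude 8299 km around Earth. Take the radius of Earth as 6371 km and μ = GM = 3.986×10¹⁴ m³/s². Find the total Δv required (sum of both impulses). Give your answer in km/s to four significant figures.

Δv_total ≈ 2.101 km/s

r₁ = 6371 + 954.3 = 7325.3 km = 7.3253×10⁶ m.
r₂ = 6371 + 8299 = 14670 km = 1.4670×10⁷ m.
Transfer ellipse a_t = (r₁ + r₂)/2 = 1.100×10⁷ m.
At r₁: circular v_c1 = √(μ/r₁) = 7377 m/s; transfer-perigee v_p = √[μ(2/r₁ − 1/a_t)] = 8520 m/s.
Δv₁ = v_p − v_c1 = 1143 m/s.
At r₂: circular v_c2 = √(μ/r₂) = 5213 m/s; transfer-apogee v_a = √[μ(2/r₂ − 1/a_t)] = 4254 m/s.
Δv₂ = v_c2 − v_a = 958.4 m/s.
Total Δv = Δv₁ + Δv₂ = 2101 m/s = 2.101 km/s.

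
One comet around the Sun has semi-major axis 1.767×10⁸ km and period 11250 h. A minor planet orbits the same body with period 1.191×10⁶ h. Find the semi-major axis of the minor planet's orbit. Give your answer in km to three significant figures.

a₂ ≈ 3.95×10⁹ km

Kepler's third law: a³ ∝ T², so a₂ = a₁ (T₂/T₁)^(2/3).
T₂/T₁ = 105.9, (T₂/T₁)^(2/3) = 22.38.
a₂ = 1.767×10⁸ × 22.38 = 3.954×10⁹ km.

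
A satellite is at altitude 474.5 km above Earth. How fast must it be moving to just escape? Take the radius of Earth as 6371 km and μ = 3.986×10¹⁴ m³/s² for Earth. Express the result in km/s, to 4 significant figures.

r = 6371 + 474.5 = 6845.5 km = 6.8455×10⁶ m.
Escape speed v_esc = √(2μ/r) = √(2 × 3.986×10¹⁴ / 6.846×10⁶) = √(1.165×10⁸) = 10790 m/s.
= 10.79 km/s.

v_esc ≈ 10.79 km/s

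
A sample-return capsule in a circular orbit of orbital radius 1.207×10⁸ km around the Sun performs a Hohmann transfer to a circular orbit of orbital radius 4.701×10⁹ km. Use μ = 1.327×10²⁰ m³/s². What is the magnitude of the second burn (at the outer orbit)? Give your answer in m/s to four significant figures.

Δv ≈ 4124 m/s

r₁ = 1.207×10⁸ km = 1.207×10¹¹ m.
r₂ = 4.701×10⁹ km = 4.701×10¹² m.
Transfer ellipse a_t = (r₁ + r₂)/2 = 2.411×10¹² m.
At r₁: circular v_c1 = √(μ/r₁) = 33160 m/s; transfer-perihelion v_p = √[μ(2/r₁ − 1/a_t)] = 46300 m/s.
At r₂: circular v_c2 = √(μ/r₂) = 5313 m/s; transfer-aphelion v_a = √[μ(2/r₂ − 1/a_t)] = 1189 m/s.
Δv₂ = v_c2 − v_a = 4124 m/s.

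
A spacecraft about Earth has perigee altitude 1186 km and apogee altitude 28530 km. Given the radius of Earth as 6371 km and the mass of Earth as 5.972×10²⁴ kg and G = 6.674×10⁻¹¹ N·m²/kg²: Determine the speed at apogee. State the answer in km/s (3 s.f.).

v ≈ 2.02 km/s

μ = GM = 6.674×10⁻¹¹ × 5.972×10²⁴ = 3.986×10¹⁴ m³/s².
r_p = 6371 + 1186 = 7557.0 km = 7.5570×10⁶ m.
r_a = 6371 + 28530 = 34901 km = 3.4901×10⁷ m.
Semi-major axis a = (r_p + r_a)/2 = 21229 km = 2.123×10⁷ m.
Vis-viva: v² = μ(2/r − 1/a) = 3.986×10¹⁴ × (5.730×10⁻⁸ − 4.711×10⁻⁸) = 4.065×10⁶ m²/s².
v = 2016 m/s = 2.016 km/s.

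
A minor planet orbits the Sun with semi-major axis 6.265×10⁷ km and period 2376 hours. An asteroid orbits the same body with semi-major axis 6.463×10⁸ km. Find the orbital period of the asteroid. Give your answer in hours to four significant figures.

T₂ ≈ 78730 hours

Kepler's third law: T² ∝ a³, so T₂ = T₁ (a₂/a₁)^(3/2).
a₂/a₁ = 10.32, (a₂/a₁)^(3/2) = 33.13.
T₂ = 2376 × 33.13 = 78730 hours.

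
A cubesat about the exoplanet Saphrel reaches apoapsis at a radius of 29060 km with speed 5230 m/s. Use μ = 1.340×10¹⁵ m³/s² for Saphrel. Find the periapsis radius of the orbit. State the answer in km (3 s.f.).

periapsis radius ≈ 12300 km

r_a = 2.906×10⁷ m.
Specific energy ε = v²/2 − μ/r = -3.244×10⁷ J/kg, so a = −μ/(2ε) = 2.066×10⁷ m.
The apsides satisfy r_p + r_a = 2a, so the periapsis radius is 2a − r_a = 1.225×10⁷ m = 12253 km.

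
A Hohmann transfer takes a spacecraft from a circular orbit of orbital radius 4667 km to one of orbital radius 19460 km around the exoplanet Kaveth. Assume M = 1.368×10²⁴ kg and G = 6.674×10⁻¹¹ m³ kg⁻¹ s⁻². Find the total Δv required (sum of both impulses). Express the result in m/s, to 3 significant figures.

Δv_total ≈ 2010 m/s

μ = GM = 6.674×10⁻¹¹ × 1.368×10²⁴ = 9.130×10¹³ m³/s².
r₁ = 4667 km = 4.667×10⁶ m.
r₂ = 19460 km = 1.946×10⁷ m.
Transfer ellipse a_t = (r₁ + r₂)/2 = 1.206×10⁷ m.
At r₁: circular v_c1 = √(μ/r₁) = 4423 m/s; transfer-periapsis v_p = √[μ(2/r₁ − 1/a_t)] = 5618 m/s.
Δv₁ = v_p − v_c1 = 1195 m/s.
At r₂: circular v_c2 = √(μ/r₂) = 2166 m/s; transfer-apoapsis v_a = √[μ(2/r₂ − 1/a_t)] = 1347 m/s.
Δv₂ = v_c2 − v_a = 818.8 m/s.
Total Δv = Δv₁ + Δv₂ = 2013 m/s.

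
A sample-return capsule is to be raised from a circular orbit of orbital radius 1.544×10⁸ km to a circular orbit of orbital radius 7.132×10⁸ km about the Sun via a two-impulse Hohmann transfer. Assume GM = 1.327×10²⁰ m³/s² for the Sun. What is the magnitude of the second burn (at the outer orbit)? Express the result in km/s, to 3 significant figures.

r₁ = 1.544×10⁸ km = 1.544×10¹¹ m.
r₂ = 7.132×10⁸ km = 7.132×10¹¹ m.
Transfer ellipse a_t = (r₁ + r₂)/2 = 4.338×10¹¹ m.
At r₁: circular v_c1 = √(μ/r₁) = 29320 m/s; transfer-perihelion v_p = √[μ(2/r₁ − 1/a_t)] = 37590 m/s.
At r₂: circular v_c2 = √(μ/r₂) = 13640 m/s; transfer-aphelion v_a = √[μ(2/r₂ − 1/a_t)] = 8138 m/s.
Δv₂ = v_c2 − v_a = 5503 m/s.
= 5.503 km/s.

Δv ≈ 5.50 km/s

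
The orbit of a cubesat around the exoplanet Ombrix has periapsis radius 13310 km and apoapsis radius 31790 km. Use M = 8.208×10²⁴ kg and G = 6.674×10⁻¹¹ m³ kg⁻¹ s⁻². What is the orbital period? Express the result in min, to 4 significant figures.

μ = GM = 6.674×10⁻¹¹ × 8.208×10²⁴ = 5.478×10¹⁴ m³/s².
Semi-major axis a = (r_p + r_a)/2 = (13310 + 31790)/2 = 22550 km = 2.255×10⁷ m.
By Kepler's third law T = 2π√(a³/μ) = 2π × 4.575×10³ = 2.875×10⁴ s.
= 479.1 min.

T ≈ 479.1 min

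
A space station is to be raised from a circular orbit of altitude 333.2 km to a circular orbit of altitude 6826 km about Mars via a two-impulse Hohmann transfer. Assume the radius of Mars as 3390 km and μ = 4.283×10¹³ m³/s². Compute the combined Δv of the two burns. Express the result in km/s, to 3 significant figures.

Δv_total ≈ 1.27 km/s

r₁ = 3390 + 333.2 = 3723.2 km = 3.7232×10⁶ m.
r₂ = 3390 + 6826 = 10216 km = 1.0216×10⁷ m.
Transfer ellipse a_t = (r₁ + r₂)/2 = 6.970×10⁶ m.
At r₁: circular v_c1 = √(μ/r₁) = 3392 m/s; transfer-periapsis v_p = √[μ(2/r₁ − 1/a_t)] = 4106 m/s.
Δv₁ = v_p − v_c1 = 714.6 m/s.
At r₂: circular v_c2 = √(μ/r₂) = 2048 m/s; transfer-apoapsis v_a = √[μ(2/r₂ − 1/a_t)] = 1497 m/s.
Δv₂ = v_c2 − v_a = 551.0 m/s.
Total Δv = Δv₁ + Δv₂ = 1266 m/s = 1.266 km/s.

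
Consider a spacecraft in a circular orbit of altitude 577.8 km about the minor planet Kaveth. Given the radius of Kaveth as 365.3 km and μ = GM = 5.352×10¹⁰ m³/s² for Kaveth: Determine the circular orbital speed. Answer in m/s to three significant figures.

v ≈ 238 m/s

r = 365.3 + 577.8 = 943.10 km = 9.4310×10⁵ m.
For a circular orbit v = √(μ/r) = √(5.352×10¹⁰ / 9.431×10⁵) = √(5.675×10⁴) = 238.2 m/s.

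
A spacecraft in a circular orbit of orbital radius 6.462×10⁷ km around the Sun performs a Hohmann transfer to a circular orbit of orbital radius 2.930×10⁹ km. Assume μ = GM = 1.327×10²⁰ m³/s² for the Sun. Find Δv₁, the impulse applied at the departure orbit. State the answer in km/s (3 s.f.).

Δv ≈ 18.1 km/s

r₁ = 6.462×10⁷ km = 6.462×10¹⁰ m.
r₂ = 2.930×10⁹ km = 2.930×10¹² m.
Transfer ellipse a_t = (r₁ + r₂)/2 = 1.497×10¹² m.
At r₁: circular v_c1 = √(μ/r₁) = 45320 m/s; transfer-perihelion v_p = √[μ(2/r₁ − 1/a_t)] = 63390 m/s.
Δv₁ = v_p − v_c1 = 18080 m/s.
= 18.08 km/s.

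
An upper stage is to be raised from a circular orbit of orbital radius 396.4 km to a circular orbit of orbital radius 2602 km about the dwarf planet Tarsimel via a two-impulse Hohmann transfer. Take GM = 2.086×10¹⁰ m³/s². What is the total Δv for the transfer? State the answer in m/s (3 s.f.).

Δv_total ≈ 116 m/s

r₁ = 396.4 km = 3.964×10⁵ m.
r₂ = 2602 km = 2.602×10⁶ m.
Transfer ellipse a_t = (r₁ + r₂)/2 = 1.499×10⁶ m.
At r₁: circular v_c1 = √(μ/r₁) = 229.4 m/s; transfer-periapsis v_p = √[μ(2/r₁ − 1/a_t)] = 302.2 m/s.
Δv₁ = v_p − v_c1 = 72.82 m/s.
At r₂: circular v_c2 = √(μ/r₂) = 89.54 m/s; transfer-apoapsis v_a = √[μ(2/r₂ − 1/a_t)] = 46.04 m/s.
Δv₂ = v_c2 − v_a = 43.50 m/s.
Total Δv = Δv₁ + Δv₂ = 116.3 m/s.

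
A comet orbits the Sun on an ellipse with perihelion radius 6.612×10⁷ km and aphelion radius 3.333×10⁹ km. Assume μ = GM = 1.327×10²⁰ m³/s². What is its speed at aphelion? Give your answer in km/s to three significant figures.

v ≈ 1.24 km/s

Semi-major axis a = (r_p + r_a)/2 = 1.6996×10⁹ km = 1.700×10¹² m.
Vis-viva: v² = μ(2/r − 1/a) = 1.327×10²⁰ × (6.001×10⁻¹³ − 5.884×10⁻¹³) = 1.549×10⁶ m²/s².
v = 1245 m/s = 1.245 km/s.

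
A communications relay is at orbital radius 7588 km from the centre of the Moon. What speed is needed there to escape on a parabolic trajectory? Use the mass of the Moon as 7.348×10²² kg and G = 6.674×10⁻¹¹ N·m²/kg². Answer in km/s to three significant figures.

v_esc ≈ 1.14 km/s

μ = GM = 6.674×10⁻¹¹ × 7.348×10²² = 4.904×10¹² m³/s².
r = 7588 km = 7.588×10⁶ m.
Escape speed v_esc = √(2μ/r) = √(2 × 4.904×10¹² / 7.588×10⁶) = √(1.293×10⁶) = 1137 m/s.
= 1.137 km/s.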